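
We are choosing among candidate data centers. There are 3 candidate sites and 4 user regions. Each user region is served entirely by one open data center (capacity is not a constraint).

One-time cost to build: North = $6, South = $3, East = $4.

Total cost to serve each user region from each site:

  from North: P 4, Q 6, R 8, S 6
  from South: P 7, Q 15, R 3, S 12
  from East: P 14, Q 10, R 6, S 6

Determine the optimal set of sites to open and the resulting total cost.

Open North and South; minimum total cost 28.

For any fixed open set, each user region goes to its cheapest open site; total = fixed + service.
{North, South}: P→North 4, Q→North 6, R→South 3, S→North 6. Service 19; fixed 9; total 28.
{North}: service 24 + fixed 6 = 30
{North, South, East}: service 19 + fixed 13 = 32
{South}: service 37 + fixed 3 = 40
No other subset beats 28.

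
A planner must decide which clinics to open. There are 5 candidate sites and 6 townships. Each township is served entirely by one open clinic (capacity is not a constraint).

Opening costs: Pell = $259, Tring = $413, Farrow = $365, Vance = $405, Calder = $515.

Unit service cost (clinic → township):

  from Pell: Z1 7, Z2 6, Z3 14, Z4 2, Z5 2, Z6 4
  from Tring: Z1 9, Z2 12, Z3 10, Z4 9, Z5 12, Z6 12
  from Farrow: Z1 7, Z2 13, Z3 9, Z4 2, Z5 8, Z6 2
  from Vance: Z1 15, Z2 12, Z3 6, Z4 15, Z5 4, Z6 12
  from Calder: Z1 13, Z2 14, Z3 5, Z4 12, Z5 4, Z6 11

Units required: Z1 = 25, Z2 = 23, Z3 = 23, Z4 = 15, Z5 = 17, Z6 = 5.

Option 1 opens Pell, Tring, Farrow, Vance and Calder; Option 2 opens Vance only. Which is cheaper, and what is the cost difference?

Option 2 is cheaper by 912.

Option 1: {Pell, Tring, Farrow, Vance, Calder}: Z1→Pell 7·25=175, Z2→Pell 6·23=138, Z3→Calder 5·23=115, Z4→Pell 2·15=30, Z5→Pell 2·17=34, Z6→Farrow 2·5=10. Service 502; fixed 1957; total 2459.
Option 2: {Vance}: Z1→Vance 15·25=375, Z2→Vance 12·23=276, Z3→Vance 6·23=138, Z4→Vance 15·15=225, Z5→Vance 4·17=68, Z6→Vance 12·5=60. Service 1142; fixed 405; total 1547.
Difference: |2459 − 1547| = 912.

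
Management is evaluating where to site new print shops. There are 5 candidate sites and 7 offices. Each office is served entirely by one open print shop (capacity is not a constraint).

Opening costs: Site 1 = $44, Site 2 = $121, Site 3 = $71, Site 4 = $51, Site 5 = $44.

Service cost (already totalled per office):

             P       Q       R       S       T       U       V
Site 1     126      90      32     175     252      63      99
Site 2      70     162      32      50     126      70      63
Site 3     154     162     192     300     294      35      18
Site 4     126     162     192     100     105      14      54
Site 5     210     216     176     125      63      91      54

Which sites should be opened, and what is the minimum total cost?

For any fixed open set, each office goes to its cheapest open site; total = fixed + service.
{Site 1, Site 4}: P→Site 1 126, Q→Site 1 90, R→Site 1 32, S→Site 4 100, T→Site 4 105, U→Site 4 14, V→Site 4 54. Service 521; fixed 95; total 616.
{Site 1, Site 4, Site 5}: service 479 + fixed 139 = 618
{Site 1, Site 2, Site 4}: P→Site 2 70, Q→Site 1 90, R→Site 1 32, S→Site 2 50, T→Site 4 105, U→Site 4 14, V→Site 4 54. Service 415; fixed 216; total 631.
{Site 1, Site 2, Site 3, Site 4, Site 5}: service 337 + fixed 331 = 668
No other subset beats 616.

Open Site 1 and Site 4; minimum total cost 616.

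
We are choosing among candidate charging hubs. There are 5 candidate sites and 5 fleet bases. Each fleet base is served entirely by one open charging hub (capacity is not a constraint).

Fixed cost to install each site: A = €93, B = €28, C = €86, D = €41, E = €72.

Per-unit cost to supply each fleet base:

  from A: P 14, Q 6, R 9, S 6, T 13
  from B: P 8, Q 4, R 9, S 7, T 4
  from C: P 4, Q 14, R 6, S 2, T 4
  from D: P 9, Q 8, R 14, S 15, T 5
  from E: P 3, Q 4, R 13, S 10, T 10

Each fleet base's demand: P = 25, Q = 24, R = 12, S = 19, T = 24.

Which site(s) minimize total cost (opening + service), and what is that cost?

Open B and C; minimum total cost 516.

For any fixed open set, each fleet base goes to its cheapest open site; total = fixed + service.
{B, C}: P→C 4·25=100, Q→B 4·24=96, R→C 6·12=72, S→C 2·19=38, T→B 4·24=96. Service 402; fixed 114; total 516.
{C, E}: service 377 + fixed 158 = 535
{B, C, D}: P→C 4·25=100, Q→B 4·24=96, R→C 6·12=72, S→C 2·19=38, T→B 4·24=96. Service 402; fixed 155; total 557.
{A, B, C, D, E}: service 377 + fixed 320 = 697
No other subset beats 516.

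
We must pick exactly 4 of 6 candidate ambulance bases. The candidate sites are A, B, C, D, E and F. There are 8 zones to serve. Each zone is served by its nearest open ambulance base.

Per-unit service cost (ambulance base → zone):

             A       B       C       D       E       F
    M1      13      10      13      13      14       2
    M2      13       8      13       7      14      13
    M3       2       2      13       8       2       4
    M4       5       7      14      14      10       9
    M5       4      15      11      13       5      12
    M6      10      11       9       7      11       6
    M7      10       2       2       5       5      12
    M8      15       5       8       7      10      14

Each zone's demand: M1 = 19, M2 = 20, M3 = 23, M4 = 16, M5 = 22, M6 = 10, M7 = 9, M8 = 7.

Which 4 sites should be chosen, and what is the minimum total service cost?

With exactly 4 open, each zone uses its cheapest among the chosen.
{A, B, D, F}: M1→F 2·19=38, M2→D 7·20=140, M3→A 2·23=46, M4→A 5·16=80, M5→A 4·22=88, M6→F 6·10=60, M7→B 2·9=18, M8→B 5·7=35. Service cost 505.
{A, C, D, F}: service cost 519
{A, B, C, F}: service cost 525
Among all 15 size-4 choices, {A, B, D, F} is lowest.

Choose A, B, D and F; total service cost 505.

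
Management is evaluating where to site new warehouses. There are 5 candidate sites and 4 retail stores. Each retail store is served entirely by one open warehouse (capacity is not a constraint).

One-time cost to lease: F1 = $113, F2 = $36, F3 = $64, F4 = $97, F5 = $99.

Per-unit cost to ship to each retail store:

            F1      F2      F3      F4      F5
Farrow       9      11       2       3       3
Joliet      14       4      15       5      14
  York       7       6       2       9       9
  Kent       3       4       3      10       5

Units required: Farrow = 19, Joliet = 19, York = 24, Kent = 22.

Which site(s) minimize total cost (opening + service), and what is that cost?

Open F2 and F3; minimum total cost 328.

For any fixed open set, each retail store goes to its cheapest open site; total = fixed + service.
{F2, F3}: Farrow→F3 2·19=38, Joliet→F2 4·19=76, York→F3 2·24=48, Kent→F3 3·22=66. Service 228; fixed 100; total 328.
{F3, F4}: service 247 + fixed 161 = 408
{F2, F3, F4}: Farrow→F3 2·19=38, Joliet→F2 4·19=76, York→F3 2·24=48, Kent→F3 3·22=66. Service 228; fixed 197; total 425.
{F1, F2, F3, F4, F5}: service 228 + fixed 409 = 637
No other subset beats 328.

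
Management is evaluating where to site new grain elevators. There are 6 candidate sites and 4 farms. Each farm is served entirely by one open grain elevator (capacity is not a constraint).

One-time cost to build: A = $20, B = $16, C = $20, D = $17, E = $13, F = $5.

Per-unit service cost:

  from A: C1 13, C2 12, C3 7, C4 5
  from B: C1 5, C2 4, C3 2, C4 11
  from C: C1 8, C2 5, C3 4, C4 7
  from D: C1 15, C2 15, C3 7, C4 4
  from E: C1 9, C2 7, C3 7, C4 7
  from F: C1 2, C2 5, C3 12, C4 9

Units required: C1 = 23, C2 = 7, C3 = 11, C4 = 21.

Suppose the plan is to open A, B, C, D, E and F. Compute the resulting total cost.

Each farm is assigned to its cheapest site among the open ones.
{A, B, C, D, E, F}: C1→F 2·23=46, C2→B 4·7=28, C3→B 2·11=22, C4→D 4·21=84. Service 180; fixed 91; total 271.

Total cost: 271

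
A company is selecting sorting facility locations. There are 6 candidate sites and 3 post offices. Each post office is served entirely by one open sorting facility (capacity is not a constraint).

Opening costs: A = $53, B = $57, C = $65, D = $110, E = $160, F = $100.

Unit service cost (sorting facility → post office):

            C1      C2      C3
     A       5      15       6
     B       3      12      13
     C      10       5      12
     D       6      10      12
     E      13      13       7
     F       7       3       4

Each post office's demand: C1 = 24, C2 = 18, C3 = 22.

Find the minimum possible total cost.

Minimum total cost: 371

For any fixed open set, each post office goes to its cheapest open site; total = fixed + service.
{B, F}: C1→B 3·24=72, C2→F 3·18=54, C3→F 4·22=88. Service 214; fixed 157; total 371.
{F}: service 310 + fixed 100 = 410
{A, F}: service 262 + fixed 153 = 415
{A, B, C, D, E, F}: service 214 + fixed 545 = 759
No other subset beats 371.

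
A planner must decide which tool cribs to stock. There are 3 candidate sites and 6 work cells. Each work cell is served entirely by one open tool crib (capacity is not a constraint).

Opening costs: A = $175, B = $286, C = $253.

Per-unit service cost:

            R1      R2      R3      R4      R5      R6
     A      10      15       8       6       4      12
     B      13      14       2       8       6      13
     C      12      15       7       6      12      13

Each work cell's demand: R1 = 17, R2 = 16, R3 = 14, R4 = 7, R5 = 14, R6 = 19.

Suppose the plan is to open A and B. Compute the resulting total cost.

Total cost: 1209

Each work cell is assigned to its cheapest site among the open ones.
{A, B}: R1→A 10·17=170, R2→B 14·16=224, R3→B 2·14=28, R4→A 6·7=42, R5→A 4·14=56, R6→A 12·19=228. Service 748; fixed 461; total 1209.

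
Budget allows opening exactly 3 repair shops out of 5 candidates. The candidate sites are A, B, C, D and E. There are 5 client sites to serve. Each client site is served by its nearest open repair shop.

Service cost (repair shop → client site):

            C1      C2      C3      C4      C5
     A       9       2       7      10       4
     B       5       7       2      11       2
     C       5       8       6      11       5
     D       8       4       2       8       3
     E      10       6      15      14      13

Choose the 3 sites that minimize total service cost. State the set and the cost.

With exactly 3 open, each client site uses its cheapest among the chosen.
{A, B, D}: C1→B 5, C2→A 2, C3→B 2, C4→D 8, C5→B 2. Service cost 19.
{A, C, D}: service cost 20
{A, B, C}: service cost 21
Among all 10 size-3 choices, {A, B, D} is lowest.

Choose A, B and D; total service cost 19.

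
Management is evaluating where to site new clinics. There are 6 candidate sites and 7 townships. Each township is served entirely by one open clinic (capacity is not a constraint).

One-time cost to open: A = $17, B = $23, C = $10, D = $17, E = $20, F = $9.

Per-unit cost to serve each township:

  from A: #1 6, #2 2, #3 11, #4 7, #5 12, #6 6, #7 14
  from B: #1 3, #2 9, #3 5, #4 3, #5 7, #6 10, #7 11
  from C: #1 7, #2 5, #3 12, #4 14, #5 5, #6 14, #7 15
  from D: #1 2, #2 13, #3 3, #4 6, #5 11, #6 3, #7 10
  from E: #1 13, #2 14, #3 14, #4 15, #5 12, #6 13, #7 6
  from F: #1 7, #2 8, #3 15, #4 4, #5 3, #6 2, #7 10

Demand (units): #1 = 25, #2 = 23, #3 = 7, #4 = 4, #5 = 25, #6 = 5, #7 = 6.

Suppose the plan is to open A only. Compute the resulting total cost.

Each township is assigned to its cheapest site among the open ones.
{A}: #1→A 6·25=150, #2→A 2·23=46, #3→A 11·7=77, #4→A 7·4=28, #5→A 12·25=300, #6→A 6·5=30, #7→A 14·6=84. Service 715; fixed 17; total 732.

Total cost: 732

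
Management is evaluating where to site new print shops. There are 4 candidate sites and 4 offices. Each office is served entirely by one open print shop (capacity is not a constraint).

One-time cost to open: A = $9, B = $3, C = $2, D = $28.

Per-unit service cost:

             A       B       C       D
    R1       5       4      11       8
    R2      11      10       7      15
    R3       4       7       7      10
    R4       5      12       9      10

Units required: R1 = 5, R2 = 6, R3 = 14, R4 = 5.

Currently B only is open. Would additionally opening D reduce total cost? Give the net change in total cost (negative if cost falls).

No — net change +18 (cost rises by 18).

Current service cost with {B}: 238.
Adding D: each office re-picks its cheapest; new service cost 228, saving 10.
Extra fixed cost: 28. Net change = 28 − 10 = 18.
(Totals: 241 → 259.)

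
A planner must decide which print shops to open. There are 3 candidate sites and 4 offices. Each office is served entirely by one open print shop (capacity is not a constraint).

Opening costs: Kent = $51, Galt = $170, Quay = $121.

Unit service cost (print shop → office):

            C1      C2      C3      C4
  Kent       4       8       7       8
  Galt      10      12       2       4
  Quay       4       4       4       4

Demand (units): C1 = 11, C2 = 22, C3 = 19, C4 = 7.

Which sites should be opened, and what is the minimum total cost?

Open Quay only; minimum total cost 357.

For any fixed open set, each office goes to its cheapest open site; total = fixed + service.
{Quay}: C1→Quay 4·11=44, C2→Quay 4·22=88, C3→Quay 4·19=76, C4→Quay 4·7=28. Service 236; fixed 121; total 357.
{Kent, Quay}: C1→Kent 4·11=44, C2→Quay 4·22=88, C3→Quay 4·19=76, C4→Quay 4·7=28. Service 236; fixed 172; total 408.
{Kent}: service 409 + fixed 51 = 460
{Kent, Galt, Quay}: C1→Kent 4·11=44, C2→Quay 4·22=88, C3→Galt 2·19=38, C4→Galt 4·7=28. Service 198; fixed 342; total 540.
(All 7 nonempty subsets were checked; Quay only is lowest.)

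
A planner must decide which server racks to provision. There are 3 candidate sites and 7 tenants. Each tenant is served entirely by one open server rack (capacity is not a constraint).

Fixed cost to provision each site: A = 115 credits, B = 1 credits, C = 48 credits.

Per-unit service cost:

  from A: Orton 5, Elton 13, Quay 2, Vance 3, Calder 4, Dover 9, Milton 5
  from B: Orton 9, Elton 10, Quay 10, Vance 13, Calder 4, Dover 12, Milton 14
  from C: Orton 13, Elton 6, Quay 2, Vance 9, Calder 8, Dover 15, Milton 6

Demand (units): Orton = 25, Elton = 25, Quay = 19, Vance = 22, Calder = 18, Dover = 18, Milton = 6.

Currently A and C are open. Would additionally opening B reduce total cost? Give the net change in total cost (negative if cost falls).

No — net change +1 (cost rises by 1).

Current service cost with {A, C}: 643.
Adding B: each tenant re-picks its cheapest; new service cost 643, saving 0.
Extra fixed cost: 1. Net change = 1 − 0 = 1.
(Totals: 806 → 807.)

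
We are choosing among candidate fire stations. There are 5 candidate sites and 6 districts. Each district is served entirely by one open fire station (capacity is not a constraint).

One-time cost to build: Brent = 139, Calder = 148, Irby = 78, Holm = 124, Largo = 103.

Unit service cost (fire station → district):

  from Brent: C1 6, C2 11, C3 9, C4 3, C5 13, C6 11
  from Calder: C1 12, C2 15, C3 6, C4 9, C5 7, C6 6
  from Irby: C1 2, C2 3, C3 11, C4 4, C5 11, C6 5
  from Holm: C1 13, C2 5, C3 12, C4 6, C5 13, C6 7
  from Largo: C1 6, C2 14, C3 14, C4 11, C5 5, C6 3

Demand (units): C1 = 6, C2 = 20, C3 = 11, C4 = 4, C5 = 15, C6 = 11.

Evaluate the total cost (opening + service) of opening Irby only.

Total cost: 507

Each district is assigned to its cheapest site among the open ones.
{Irby}: C1→Irby 2·6=12, C2→Irby 3·20=60, C3→Irby 11·11=121, C4→Irby 4·4=16, C5→Irby 11·15=165, C6→Irby 5·11=55. Service 429; fixed 78; total 507.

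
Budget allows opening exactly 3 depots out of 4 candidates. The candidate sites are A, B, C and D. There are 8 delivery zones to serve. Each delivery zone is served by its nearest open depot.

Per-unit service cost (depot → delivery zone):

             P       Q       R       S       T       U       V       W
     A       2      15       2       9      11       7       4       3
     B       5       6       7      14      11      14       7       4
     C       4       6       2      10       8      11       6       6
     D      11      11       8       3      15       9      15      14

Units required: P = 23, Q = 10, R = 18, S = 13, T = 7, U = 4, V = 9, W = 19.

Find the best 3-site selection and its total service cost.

Choose A, C and D; total service cost 358.

With exactly 3 open, each delivery zone uses its cheapest among the chosen.
{A, C, D}: P→A 2·23=46, Q→C 6·10=60, R→A 2·18=36, S→D 3·13=39, T→C 8·7=56, U→A 7·4=28, V→A 4·9=36, W→A 3·19=57. Service cost 358.
{A, B, D}: service cost 379
{A, B, C}: service cost 436
Among all 4 size-3 choices, {A, C, D} is lowest.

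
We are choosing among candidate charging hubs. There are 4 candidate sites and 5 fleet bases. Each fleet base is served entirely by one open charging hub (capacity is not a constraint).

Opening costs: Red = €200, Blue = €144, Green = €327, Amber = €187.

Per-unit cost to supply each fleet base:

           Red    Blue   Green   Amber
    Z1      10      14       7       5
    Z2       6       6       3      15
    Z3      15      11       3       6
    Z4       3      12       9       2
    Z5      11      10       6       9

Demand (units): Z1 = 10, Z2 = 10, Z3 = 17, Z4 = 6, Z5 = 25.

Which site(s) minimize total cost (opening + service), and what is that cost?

For any fixed open set, each fleet base goes to its cheapest open site; total = fixed + service.
{Green}: Z1→Green 7·10=70, Z2→Green 3·10=30, Z3→Green 3·17=51, Z4→Green 9·6=54, Z5→Green 6·25=150. Service 355; fixed 327; total 682.
{Amber}: service 539 + fixed 187 = 726
{Blue, Amber}: Z1→Amber 5·10=50, Z2→Blue 6·10=60, Z3→Amber 6·17=102, Z4→Amber 2·6=12, Z5→Amber 9·25=225. Service 449; fixed 331; total 780.
{Red, Blue, Green, Amber}: Z1→Amber 5·10=50, Z2→Green 3·10=30, Z3→Green 3·17=51, Z4→Amber 2·6=12, Z5→Green 6·25=150. Service 293; fixed 858; total 1151.
No other subset beats 682.

Open Green only; minimum total cost 682.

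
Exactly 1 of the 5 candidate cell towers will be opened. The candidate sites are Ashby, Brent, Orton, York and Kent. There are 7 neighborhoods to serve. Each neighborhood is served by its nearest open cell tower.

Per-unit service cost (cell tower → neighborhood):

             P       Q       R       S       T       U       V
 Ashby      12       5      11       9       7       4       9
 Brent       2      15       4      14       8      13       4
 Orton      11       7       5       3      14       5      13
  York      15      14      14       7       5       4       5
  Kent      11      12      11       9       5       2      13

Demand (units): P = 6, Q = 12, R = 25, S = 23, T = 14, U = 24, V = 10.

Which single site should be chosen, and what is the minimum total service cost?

Choose Orton only; total service cost 790.

With exactly 1 open, each neighborhood uses its cheapest among the chosen.
{Orton}: P→Orton 11·6=66, Q→Orton 7·12=84, R→Orton 5·25=125, S→Orton 3·23=69, T→Orton 14·14=196, U→Orton 5·24=120, V→Orton 13·10=130. Service cost 790.
{Ashby}: service cost 898
{Kent}: service cost 940
Among all 5 size-1 choices, {Orton} is lowest.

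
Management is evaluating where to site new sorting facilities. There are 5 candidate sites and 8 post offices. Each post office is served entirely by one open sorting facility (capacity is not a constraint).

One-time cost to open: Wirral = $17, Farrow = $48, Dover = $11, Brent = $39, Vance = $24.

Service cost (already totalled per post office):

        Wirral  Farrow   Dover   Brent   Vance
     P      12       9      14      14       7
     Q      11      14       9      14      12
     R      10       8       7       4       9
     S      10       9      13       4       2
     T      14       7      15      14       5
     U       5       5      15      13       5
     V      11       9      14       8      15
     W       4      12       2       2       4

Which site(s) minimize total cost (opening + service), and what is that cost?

For any fixed open set, each post office goes to its cheapest open site; total = fixed + service.
{Vance}: P→Vance 7, Q→Vance 12, R→Vance 9, S→Vance 2, T→Vance 5, U→Vance 5, V→Vance 15, W→Vance 4. Service 59; fixed 24; total 83.
{Dover, Vance}: service 51 + fixed 35 = 86
{Wirral}: service 77 + fixed 17 = 94
{Wirral, Farrow, Dover, Brent, Vance}: service 42 + fixed 139 = 181
No other subset beats 83.

Open Vance only; minimum total cost 83.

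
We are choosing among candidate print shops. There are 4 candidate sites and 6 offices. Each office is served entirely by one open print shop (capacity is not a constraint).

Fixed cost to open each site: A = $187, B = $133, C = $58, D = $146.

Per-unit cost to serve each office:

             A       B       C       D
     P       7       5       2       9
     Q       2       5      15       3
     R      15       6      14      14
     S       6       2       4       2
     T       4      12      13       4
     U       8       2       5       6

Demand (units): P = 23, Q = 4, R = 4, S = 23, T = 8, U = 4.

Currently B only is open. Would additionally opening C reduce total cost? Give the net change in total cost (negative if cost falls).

Yes — net change −11 (cost falls by 11).

Current service cost with {B}: 309.
Adding C: each office re-picks its cheapest; new service cost 240, saving 69.
Extra fixed cost: 58. Net change = 58 − 69 = -11.
(Totals: 442 → 431.)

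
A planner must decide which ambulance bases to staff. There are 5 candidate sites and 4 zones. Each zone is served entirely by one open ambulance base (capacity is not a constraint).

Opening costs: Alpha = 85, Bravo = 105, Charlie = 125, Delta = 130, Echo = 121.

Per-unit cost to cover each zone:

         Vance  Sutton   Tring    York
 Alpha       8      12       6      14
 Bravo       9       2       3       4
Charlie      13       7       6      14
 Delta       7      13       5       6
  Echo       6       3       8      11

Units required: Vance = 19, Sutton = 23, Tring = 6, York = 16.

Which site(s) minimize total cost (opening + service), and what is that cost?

For any fixed open set, each zone goes to its cheapest open site; total = fixed + service.
{Bravo}: Vance→Bravo 9·19=171, Sutton→Bravo 2·23=46, Tring→Bravo 3·6=18, York→Bravo 4·16=64. Service 299; fixed 105; total 404.
{Bravo, Echo}: service 242 + fixed 226 = 468
{Alpha, Bravo}: Vance→Alpha 8·19=152, Sutton→Bravo 2·23=46, Tring→Bravo 3·6=18, York→Bravo 4·16=64. Service 280; fixed 190; total 470.
{Alpha, Bravo, Charlie, Delta, Echo}: Vance→Echo 6·19=114, Sutton→Bravo 2·23=46, Tring→Bravo 3·6=18, York→Bravo 4·16=64. Service 242; fixed 566; total 808.
No other subset beats 404.

Open Bravo only; minimum total cost 404.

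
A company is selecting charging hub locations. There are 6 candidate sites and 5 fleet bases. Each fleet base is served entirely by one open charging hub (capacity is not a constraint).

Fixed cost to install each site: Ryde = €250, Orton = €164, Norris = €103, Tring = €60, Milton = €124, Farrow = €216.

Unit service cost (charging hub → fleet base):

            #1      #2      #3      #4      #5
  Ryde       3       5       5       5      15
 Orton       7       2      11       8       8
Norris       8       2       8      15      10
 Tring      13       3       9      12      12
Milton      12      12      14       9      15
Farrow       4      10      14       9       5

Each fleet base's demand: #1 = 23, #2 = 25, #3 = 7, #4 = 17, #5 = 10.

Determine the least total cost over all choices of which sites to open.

For any fixed open set, each fleet base goes to its cheapest open site; total = fixed + service.
{Orton}: #1→Orton 7·23=161, #2→Orton 2·25=50, #3→Orton 11·7=77, #4→Orton 8·17=136, #5→Orton 8·10=80. Service 504; fixed 164; total 668.
{Ryde, Norris}: service 339 + fixed 353 = 692
{Ryde, Tring}: service 384 + fixed 310 = 694
{Ryde, Orton, Norris, Tring, Milton, Farrow}: #1→Ryde 3·23=69, #2→Orton 2·25=50, #3→Ryde 5·7=35, #4→Ryde 5·17=85, #5→Farrow 5·10=50. Service 289; fixed 917; total 1206.
No other subset beats 668.

Minimum total cost: 668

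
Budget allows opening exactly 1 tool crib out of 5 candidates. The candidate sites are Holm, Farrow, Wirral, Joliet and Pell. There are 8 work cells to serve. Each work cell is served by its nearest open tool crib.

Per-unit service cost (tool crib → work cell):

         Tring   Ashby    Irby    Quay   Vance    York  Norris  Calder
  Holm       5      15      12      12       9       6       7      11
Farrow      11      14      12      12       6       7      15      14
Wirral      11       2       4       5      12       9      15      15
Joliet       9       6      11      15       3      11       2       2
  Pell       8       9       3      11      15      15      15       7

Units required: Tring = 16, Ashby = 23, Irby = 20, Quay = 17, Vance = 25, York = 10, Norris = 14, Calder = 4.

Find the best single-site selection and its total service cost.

Choose Joliet only; total service cost 978.

With exactly 1 open, each work cell uses its cheapest among the chosen.
{Joliet}: Tring→Joliet 9·16=144, Ashby→Joliet 6·23=138, Irby→Joliet 11·20=220, Quay→Joliet 15·17=255, Vance→Joliet 3·25=75, York→Joliet 11·10=110, Norris→Joliet 2·14=28, Calder→Joliet 2·4=8. Service cost 978.
{Wirral}: service cost 1047
{Holm}: service cost 1296
Among all 5 size-1 choices, {Joliet} is lowest.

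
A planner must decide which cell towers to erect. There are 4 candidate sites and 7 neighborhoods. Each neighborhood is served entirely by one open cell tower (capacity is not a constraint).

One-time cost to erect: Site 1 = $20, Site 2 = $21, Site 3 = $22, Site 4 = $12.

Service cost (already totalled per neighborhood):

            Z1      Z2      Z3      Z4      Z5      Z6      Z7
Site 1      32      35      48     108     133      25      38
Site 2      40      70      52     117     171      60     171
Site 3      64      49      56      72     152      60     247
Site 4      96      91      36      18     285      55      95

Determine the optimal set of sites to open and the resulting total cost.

Open Site 1 and Site 4; minimum total cost 349.

For any fixed open set, each neighborhood goes to its cheapest open site; total = fixed + service.
{Site 1, Site 4}: Z1→Site 1 32, Z2→Site 1 35, Z3→Site 4 36, Z4→Site 4 18, Z5→Site 1 133, Z6→Site 1 25, Z7→Site 1 38. Service 317; fixed 32; total 349.
{Site 1, Site 2, Site 4}: service 317 + fixed 53 = 370
{Site 1, Site 3, Site 4}: service 317 + fixed 54 = 371
{Site 1, Site 2, Site 3, Site 4}: Z1→Site 1 32, Z2→Site 1 35, Z3→Site 4 36, Z4→Site 4 18, Z5→Site 1 133, Z6→Site 1 25, Z7→Site 1 38. Service 317; fixed 75; total 392.
No other subset beats 349.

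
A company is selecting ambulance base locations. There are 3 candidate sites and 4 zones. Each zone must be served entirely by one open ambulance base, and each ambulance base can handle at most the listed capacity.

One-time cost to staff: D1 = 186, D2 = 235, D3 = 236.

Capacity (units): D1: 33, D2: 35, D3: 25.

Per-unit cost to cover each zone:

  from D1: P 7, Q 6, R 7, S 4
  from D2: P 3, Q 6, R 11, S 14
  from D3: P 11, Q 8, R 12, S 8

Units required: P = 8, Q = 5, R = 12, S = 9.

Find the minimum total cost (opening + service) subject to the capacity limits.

Minimum total cost: 547

Open {D2}: P→D2 3·8=24, Q→D2 6·5=30, R→D2 11·12=132, S→D2 14·9=126.
Loads: D2 carries 34/35. Service 312; fixed 235; total 547.
Next best feasible plan costs 595.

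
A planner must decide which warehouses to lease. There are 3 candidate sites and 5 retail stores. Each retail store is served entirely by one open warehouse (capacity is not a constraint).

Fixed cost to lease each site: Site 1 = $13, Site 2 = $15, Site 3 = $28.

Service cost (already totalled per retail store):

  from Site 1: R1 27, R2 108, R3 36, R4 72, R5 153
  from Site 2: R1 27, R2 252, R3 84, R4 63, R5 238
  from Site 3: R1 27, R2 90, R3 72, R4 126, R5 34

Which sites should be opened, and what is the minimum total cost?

Open Site 1 and Site 3; minimum total cost 300.

For any fixed open set, each retail store goes to its cheapest open site; total = fixed + service.
{Site 1, Site 3}: R1→Site 1 27, R2→Site 3 90, R3→Site 1 36, R4→Site 1 72, R5→Site 3 34. Service 259; fixed 41; total 300.
{Site 1, Site 2, Site 3}: service 250 + fixed 56 = 306
{Site 2, Site 3}: R1→Site 2 27, R2→Site 3 90, R3→Site 3 72, R4→Site 2 63, R5→Site 3 34. Service 286; fixed 43; total 329.
{Site 1}: R1→Site 1 27, R2→Site 1 108, R3→Site 1 36, R4→Site 1 72, R5→Site 1 153. Service 396; fixed 13; total 409.
(All 7 nonempty subsets were checked; Site 1 and Site 3 is lowest.)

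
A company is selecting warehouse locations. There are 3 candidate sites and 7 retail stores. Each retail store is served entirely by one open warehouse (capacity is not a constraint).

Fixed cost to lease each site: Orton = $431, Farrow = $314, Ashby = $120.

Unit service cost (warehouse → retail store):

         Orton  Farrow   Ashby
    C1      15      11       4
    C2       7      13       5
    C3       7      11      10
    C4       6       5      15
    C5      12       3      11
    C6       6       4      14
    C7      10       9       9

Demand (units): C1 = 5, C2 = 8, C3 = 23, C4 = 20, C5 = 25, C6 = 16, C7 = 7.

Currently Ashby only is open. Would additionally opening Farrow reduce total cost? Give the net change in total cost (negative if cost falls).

Yes — net change −246 (cost falls by 246).

Current service cost with {Ashby}: 1152.
Adding Farrow: each retail store re-picks its cheapest; new service cost 592, saving 560.
Extra fixed cost: 314. Net change = 314 − 560 = -246.
(Totals: 1272 → 1026.)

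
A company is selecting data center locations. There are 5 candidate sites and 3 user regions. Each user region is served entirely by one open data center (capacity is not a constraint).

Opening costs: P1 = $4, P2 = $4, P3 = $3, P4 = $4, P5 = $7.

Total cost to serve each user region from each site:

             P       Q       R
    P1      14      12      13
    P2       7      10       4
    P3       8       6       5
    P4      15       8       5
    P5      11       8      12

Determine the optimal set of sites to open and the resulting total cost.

For any fixed open set, each user region goes to its cheapest open site; total = fixed + service.
{P3}: P→P3 8, Q→P3 6, R→P3 5. Service 19; fixed 3; total 22.
{P2, P3}: service 17 + fixed 7 = 24
{P2}: service 21 + fixed 4 = 25
{P1, P2, P3, P4, P5}: service 17 + fixed 22 = 39
No other subset beats 22.

Open P3 only; minimum total cost 22.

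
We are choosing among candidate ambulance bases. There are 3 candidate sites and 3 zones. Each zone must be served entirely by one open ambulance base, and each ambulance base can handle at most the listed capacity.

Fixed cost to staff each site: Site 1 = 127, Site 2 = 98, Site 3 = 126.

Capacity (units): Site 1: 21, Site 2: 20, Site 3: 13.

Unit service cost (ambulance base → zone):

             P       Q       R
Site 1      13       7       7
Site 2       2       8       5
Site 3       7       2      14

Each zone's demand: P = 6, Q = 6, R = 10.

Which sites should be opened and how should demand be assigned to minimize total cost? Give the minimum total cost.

Open {Site 2, Site 3}: P→Site 2 2·6=12, Q→Site 3 2·6=12, R→Site 2 5·10=50.
Loads: Site 2 carries 16/20, Site 3 carries 6/13. Service 74; fixed 224; total 298.
Next best feasible plan costs 328.

Minimum total cost: 298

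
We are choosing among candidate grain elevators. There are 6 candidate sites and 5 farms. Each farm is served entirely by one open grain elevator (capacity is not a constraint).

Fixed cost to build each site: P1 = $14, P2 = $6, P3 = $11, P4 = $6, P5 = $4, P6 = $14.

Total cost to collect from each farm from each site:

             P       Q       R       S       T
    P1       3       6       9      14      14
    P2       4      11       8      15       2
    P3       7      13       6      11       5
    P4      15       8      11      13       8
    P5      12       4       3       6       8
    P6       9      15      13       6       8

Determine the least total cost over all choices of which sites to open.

Minimum total cost: 29

For any fixed open set, each farm goes to its cheapest open site; total = fixed + service.
{P2, P5}: P→P2 4, Q→P5 4, R→P5 3, S→P5 6, T→P2 2. Service 19; fixed 10; total 29.
{P2, P4, P5}: service 19 + fixed 16 = 35
{P5}: service 33 + fixed 4 = 37
{P1, P2, P3, P4, P5, P6}: P→P1 3, Q→P5 4, R→P5 3, S→P5 6, T→P2 2. Service 18; fixed 55; total 73.
No other subset beats 29.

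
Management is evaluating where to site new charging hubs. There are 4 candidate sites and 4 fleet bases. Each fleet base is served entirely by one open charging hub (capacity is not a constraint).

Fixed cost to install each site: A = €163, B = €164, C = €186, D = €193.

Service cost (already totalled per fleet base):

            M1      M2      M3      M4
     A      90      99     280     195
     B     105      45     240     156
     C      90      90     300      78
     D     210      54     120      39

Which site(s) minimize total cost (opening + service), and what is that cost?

For any fixed open set, each fleet base goes to its cheapest open site; total = fixed + service.
{D}: M1→D 210, M2→D 54, M3→D 120, M4→D 39. Service 423; fixed 193; total 616.
{A, D}: service 303 + fixed 356 = 659
{B, D}: M1→B 105, M2→B 45, M3→D 120, M4→D 39. Service 309; fixed 357; total 666.
{A, B, C, D}: service 294 + fixed 706 = 1000
No other subset beats 616.

Open D only; minimum total cost 616.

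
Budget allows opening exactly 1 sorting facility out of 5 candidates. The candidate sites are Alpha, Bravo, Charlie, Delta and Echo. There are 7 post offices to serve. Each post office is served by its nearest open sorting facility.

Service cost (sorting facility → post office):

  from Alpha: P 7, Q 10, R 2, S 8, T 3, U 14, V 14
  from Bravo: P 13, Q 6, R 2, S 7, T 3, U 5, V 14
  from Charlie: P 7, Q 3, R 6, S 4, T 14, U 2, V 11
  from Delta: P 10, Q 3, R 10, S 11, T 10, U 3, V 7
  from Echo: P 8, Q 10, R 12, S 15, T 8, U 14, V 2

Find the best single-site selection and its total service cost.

With exactly 1 open, each post office uses its cheapest among the chosen.
{Charlie}: P→Charlie 7, Q→Charlie 3, R→Charlie 6, S→Charlie 4, T→Charlie 14, U→Charlie 2, V→Charlie 11. Service cost 47.
{Bravo}: service cost 50
{Delta}: service cost 54
Among all 5 size-1 choices, {Charlie} is lowest.

Choose Charlie only; total service cost 47.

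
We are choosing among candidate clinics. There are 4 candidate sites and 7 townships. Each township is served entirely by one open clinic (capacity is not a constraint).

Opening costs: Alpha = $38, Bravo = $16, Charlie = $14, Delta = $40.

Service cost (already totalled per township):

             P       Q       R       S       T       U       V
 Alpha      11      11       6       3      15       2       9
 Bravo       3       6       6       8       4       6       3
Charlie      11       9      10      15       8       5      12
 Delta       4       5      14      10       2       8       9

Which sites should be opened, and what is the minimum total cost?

Open Bravo only; minimum total cost 52.

For any fixed open set, each township goes to its cheapest open site; total = fixed + service.
{Bravo}: P→Bravo 3, Q→Bravo 6, R→Bravo 6, S→Bravo 8, T→Bravo 4, U→Bravo 6, V→Bravo 3. Service 36; fixed 16; total 52.
{Bravo, Charlie}: service 35 + fixed 30 = 65
{Alpha, Bravo}: P→Bravo 3, Q→Bravo 6, R→Alpha 6, S→Alpha 3, T→Bravo 4, U→Alpha 2, V→Bravo 3. Service 27; fixed 54; total 81.
{Alpha, Bravo, Charlie, Delta}: service 24 + fixed 108 = 132
No other subset beats 52.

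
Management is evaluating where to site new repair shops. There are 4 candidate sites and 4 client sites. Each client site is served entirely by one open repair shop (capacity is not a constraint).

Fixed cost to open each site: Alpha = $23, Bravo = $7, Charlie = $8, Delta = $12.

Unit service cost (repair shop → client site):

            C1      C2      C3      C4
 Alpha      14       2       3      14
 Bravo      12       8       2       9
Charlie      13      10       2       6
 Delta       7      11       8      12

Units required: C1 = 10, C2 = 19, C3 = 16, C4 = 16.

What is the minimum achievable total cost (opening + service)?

For any fixed open set, each client site goes to its cheapest open site; total = fixed + service.
{Alpha, Charlie, Delta}: C1→Delta 7·10=70, C2→Alpha 2·19=38, C3→Charlie 2·16=32, C4→Charlie 6·16=96. Service 236; fixed 43; total 279.
{Alpha, Bravo, Charlie, Delta}: service 236 + fixed 50 = 286
{Alpha, Bravo, Charlie}: service 286 + fixed 38 = 324
{Bravo}: service 448 + fixed 7 = 455
No other subset beats 279.

Minimum total cost: 279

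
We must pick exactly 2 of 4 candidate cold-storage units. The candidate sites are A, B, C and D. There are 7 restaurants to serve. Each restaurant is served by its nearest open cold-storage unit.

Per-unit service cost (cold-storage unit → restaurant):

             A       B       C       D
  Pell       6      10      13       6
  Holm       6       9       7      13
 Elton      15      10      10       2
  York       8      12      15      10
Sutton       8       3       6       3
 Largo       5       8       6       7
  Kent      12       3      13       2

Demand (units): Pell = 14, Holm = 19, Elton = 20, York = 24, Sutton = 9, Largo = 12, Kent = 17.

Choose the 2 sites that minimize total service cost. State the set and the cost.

With exactly 2 open, each restaurant uses its cheapest among the chosen.
{A, D}: Pell→A 6·14=84, Holm→A 6·19=114, Elton→D 2·20=40, York→A 8·24=192, Sutton→D 3·9=27, Largo→A 5·12=60, Kent→D 2·17=34. Service cost 551.
{C, D}: service cost 630
{B, D}: service cost 680
Among all 6 size-2 choices, {A, D} is lowest.

Choose A and D; total service cost 551.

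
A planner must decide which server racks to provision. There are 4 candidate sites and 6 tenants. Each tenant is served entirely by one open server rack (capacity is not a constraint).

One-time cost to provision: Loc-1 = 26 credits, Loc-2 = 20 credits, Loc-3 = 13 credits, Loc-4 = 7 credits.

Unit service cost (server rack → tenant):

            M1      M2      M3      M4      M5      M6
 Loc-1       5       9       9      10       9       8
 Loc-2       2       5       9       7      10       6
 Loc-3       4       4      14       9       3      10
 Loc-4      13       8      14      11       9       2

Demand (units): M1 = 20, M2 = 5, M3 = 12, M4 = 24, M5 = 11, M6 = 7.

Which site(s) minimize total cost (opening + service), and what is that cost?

Open Loc-2, Loc-3 and Loc-4; minimum total cost 423.

For any fixed open set, each tenant goes to its cheapest open site; total = fixed + service.
{Loc-2, Loc-3, Loc-4}: M1→Loc-2 2·20=40, M2→Loc-3 4·5=20, M3→Loc-2 9·12=108, M4→Loc-2 7·24=168, M5→Loc-3 3·11=33, M6→Loc-4 2·7=14. Service 383; fixed 40; total 423.
{Loc-2, Loc-3}: M1→Loc-2 2·20=40, M2→Loc-3 4·5=20, M3→Loc-2 9·12=108, M4→Loc-2 7·24=168, M5→Loc-3 3·11=33, M6→Loc-2 6·7=42. Service 411; fixed 33; total 444.
{Loc-1, Loc-2, Loc-3, Loc-4}: service 383 + fixed 66 = 449
{Loc-4}: service 845 + fixed 7 = 852
(All 15 nonempty subsets were checked; Loc-2, Loc-3 and Loc-4 is lowest.)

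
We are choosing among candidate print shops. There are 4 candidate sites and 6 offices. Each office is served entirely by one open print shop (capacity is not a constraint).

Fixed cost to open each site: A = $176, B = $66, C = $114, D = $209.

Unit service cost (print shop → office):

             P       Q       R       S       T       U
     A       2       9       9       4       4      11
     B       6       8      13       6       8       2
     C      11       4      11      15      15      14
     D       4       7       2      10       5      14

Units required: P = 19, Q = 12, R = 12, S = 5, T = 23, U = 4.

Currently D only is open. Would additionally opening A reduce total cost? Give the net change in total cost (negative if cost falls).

Current service cost with {D}: 405.
Adding A: each office re-picks its cheapest; new service cost 302, saving 103.
Extra fixed cost: 176. Net change = 176 − 103 = 73.
(Totals: 614 → 687.)

No — net change +73 (cost rises by 73).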